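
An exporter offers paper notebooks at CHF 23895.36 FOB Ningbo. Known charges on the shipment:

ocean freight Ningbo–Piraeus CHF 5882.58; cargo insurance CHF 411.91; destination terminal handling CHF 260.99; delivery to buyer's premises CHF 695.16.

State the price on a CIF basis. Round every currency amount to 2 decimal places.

CIF price: CHF 30189.85

Not relevant to the conversion: destination terminal, delivery — on the buyer under both terms; not part of either seller's price.
From FOB to CIF, the seller additionally bears: freight, insurance.
CIF price = 23895.36 + 5882.58 + 411.91 = 30189.85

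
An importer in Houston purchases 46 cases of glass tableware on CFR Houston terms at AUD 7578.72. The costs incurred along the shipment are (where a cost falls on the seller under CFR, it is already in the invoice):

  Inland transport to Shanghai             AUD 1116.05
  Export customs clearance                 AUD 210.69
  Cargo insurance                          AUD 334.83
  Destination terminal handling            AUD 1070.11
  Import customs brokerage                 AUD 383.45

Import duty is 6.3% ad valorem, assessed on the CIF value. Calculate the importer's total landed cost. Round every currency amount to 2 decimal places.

Total landed cost: AUD 9865.66

CFR: the seller pays costs through ocean freight to the destination port, but not insurance.
Already in the invoice (seller's account under CFR): inland to port, export clearance — exclude.
CIF value = CFR price + insurance = 7578.72 + 334.83 = 7913.55
Import duty = 7913.55 × 6.3% = 498.55
Buyer bears: insurance 334.83 + destination terminal 1070.11 + brokerage 383.45 + duty 498.55 = 2286.94
Landed cost = invoice 7578.72 + 2286.94 = 9865.66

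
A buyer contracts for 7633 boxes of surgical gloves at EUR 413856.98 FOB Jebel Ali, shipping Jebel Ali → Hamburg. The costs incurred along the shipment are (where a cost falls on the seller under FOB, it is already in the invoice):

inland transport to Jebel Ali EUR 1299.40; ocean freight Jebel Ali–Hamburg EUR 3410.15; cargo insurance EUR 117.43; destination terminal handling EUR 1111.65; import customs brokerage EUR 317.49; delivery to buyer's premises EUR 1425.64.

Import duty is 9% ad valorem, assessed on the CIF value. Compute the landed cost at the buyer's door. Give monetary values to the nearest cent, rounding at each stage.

FOB: the seller bears costs until goods are on board at the origin port; the buyer bears freight, insurance and all costs thereafter.
Already in the invoice (seller's account under FOB): inland to port — exclude.
CIF value = FOB price + freight + insurance = 413856.98 + 3410.15 + 117.43 = 417384.56
Import duty = 417384.56 × 9% = 37564.61
Buyer bears: freight 3410.15 + insurance 117.43 + destination terminal 1111.65 + brokerage 317.49 + delivery 1425.64 + duty 37564.61 = 43946.97
Landed cost = invoice 413856.98 + 43946.97 = 457803.95

Total landed cost: EUR 457803.95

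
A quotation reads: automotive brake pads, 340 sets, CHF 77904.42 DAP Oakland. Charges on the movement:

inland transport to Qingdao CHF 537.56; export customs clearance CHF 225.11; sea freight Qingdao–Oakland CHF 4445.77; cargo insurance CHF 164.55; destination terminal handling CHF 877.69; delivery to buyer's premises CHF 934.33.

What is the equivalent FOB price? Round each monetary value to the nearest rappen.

Not relevant to the conversion: export clearance, inland to port — on the seller under both DAP and FOB; already in the DAP price and stays in the FOB price.
From DAP to FOB, the seller no longer bears: freight, insurance, destination terminal, delivery.
FOB price = 77904.42 − 4445.77 − 164.55 − 877.69 − 934.33 = 71482.08

FOB price: CHF 71482.08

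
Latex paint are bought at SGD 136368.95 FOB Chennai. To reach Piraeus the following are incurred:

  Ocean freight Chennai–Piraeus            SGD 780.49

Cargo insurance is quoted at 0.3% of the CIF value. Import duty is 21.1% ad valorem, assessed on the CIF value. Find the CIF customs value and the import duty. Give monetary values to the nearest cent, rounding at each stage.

Let C be the CIF value. C = FOB price + freight + 0.3% × C
C − 0.3% × C = 136368.95 + 780.49
0.997 × C = 137149.44
C = 137149.44 / 0.997 = 137562.13
Insurance premium = 0.3% × 137562.13 = 412.69
Import duty = 137562.13 × 21.1% = 29025.61

CIF value: SGD 137562.13; import duty: SGD 29025.61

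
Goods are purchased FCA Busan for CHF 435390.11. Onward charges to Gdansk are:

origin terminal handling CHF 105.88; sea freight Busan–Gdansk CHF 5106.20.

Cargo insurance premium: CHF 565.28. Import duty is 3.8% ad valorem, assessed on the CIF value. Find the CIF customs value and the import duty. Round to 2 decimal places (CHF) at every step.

CIF value: CHF 441167.47; import duty: CHF 16764.36

CIF = FCA price + pre-shipment costs + freight + insurance
CIF = 435390.11 + 105.88 + 5106.20 + 565.28 = 441167.47
Import duty = 441167.47 × 3.8% = 16764.36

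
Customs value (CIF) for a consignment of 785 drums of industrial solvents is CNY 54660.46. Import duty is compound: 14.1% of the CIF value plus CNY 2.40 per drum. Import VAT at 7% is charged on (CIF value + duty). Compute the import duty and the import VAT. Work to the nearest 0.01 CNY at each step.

Ad valorem component: 54660.46 × 14.1% = 7707.12
Specific component: 785 × 2.40 = 1884.00
Import duty = 7707.12 + 1884.00 = 9591.12
VAT base = CIF + duty = 54660.46 + 9591.12 = 64251.58
Import VAT = 64251.58 × 7% = 4497.61

Import duty: CNY 9591.12; import VAT: CNY 4497.61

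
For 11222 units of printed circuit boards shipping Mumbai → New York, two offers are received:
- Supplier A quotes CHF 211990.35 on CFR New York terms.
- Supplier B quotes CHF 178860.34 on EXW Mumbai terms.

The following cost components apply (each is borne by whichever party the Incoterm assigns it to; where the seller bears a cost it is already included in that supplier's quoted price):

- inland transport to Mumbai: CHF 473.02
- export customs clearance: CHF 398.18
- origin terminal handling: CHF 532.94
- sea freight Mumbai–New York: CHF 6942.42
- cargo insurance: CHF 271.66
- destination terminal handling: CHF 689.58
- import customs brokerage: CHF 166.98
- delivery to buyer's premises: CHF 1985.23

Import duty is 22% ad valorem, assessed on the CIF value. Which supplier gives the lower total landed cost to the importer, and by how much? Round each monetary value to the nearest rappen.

Supplier B is cheaper by CHF 30235.81

Supplier A (CFR):
CIF value = CFR price + insurance = 211990.35 + 271.66 = 212262.01
Import duty = 212262.01 × 22% = 46697.64
Buyer bears (A): 271.66 + 689.58 + 166.98 + 1985.23 = 3113.45
Landed cost (A) = invoice 211990.35 + 3113.45 + duty 46697.64 = 261801.44
Supplier B (EXW):
CIF value = EXW price + inland to port + export clearance + origin terminal + freight + insurance = 178860.34 + 473.02 + 398.18 + 532.94 + 6942.42 + 271.66 = 187478.56
Import duty = 187478.56 × 22% = 41245.28
Buyer bears (B): 473.02 + 398.18 + 532.94 + 6942.42 + 271.66 + 689.58 + 166.98 + 1985.23 = 11460.01
Landed cost (B) = invoice 178860.34 + 11460.01 + duty 41245.28 = 231565.63
Difference = |261801.44 − 231565.63| = 30235.81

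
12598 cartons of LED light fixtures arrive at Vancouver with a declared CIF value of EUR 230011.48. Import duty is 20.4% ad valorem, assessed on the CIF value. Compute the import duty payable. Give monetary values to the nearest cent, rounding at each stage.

Import duty: EUR 46922.34

Import duty = 230011.48 × 20.4% = 46922.34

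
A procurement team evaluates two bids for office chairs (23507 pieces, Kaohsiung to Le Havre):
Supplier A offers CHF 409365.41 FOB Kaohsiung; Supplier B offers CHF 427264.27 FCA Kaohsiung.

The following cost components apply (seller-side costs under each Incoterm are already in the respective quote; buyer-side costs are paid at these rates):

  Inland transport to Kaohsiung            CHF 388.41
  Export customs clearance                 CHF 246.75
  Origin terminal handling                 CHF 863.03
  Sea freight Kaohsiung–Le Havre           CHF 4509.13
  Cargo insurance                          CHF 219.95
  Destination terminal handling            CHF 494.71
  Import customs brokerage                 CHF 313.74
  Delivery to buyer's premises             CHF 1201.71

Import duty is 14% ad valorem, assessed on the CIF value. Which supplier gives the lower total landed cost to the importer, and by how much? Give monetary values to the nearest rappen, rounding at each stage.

Supplier A (FOB):
CIF value = FOB price + freight + insurance = 409365.41 + 4509.13 + 219.95 = 414094.49
Import duty = 414094.49 × 14% = 57973.23
Buyer bears (A): 4509.13 + 219.95 + 494.71 + 313.74 + 1201.71 = 6739.24
Landed cost (A) = invoice 409365.41 + 6739.24 + duty 57973.23 = 474077.88
Supplier B (FCA):
CIF value = FCA price + origin terminal + freight + insurance = 427264.27 + 863.03 + 4509.13 + 219.95 = 432856.38
Import duty = 432856.38 × 14% = 60599.89
Buyer bears (B): 863.03 + 4509.13 + 219.95 + 494.71 + 313.74 + 1201.71 = 7602.27
Landed cost (B) = invoice 427264.27 + 7602.27 + duty 60599.89 = 495466.43
Difference = |474077.88 − 495466.43| = 21388.55

Supplier A is cheaper by CHF 21388.55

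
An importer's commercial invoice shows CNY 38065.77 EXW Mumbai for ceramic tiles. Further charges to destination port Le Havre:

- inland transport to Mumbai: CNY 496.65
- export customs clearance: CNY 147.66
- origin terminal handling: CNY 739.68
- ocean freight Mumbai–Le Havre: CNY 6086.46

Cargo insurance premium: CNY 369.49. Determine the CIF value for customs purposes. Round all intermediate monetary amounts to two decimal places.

CIF = EXW price + pre-shipment costs + freight + insurance
CIF = 38065.77 + 496.65 + 147.66 + 739.68 + 6086.46 + 369.49 = 45905.71

CIF value: CNY 45905.71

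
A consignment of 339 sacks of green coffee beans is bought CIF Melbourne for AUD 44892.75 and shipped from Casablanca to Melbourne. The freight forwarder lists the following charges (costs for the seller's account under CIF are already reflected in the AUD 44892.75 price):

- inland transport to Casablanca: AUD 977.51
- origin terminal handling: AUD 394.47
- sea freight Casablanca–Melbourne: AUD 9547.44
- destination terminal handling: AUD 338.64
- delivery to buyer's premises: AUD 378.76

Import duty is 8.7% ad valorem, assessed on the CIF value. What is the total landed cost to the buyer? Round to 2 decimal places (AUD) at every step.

Total landed cost: AUD 49515.82

CIF: the seller pays costs through ocean freight and marine insurance to the destination port.
Already in the invoice (seller's account under CIF): inland to port, origin terminal, freight — exclude.
The CIF price already equals the CIF value: 44892.75
Import duty = 44892.75 × 8.7% = 3905.67
Buyer bears: destination terminal 338.64 + delivery 378.76 + duty 3905.67 = 4623.07
Landed cost = invoice 44892.75 + 4623.07 = 49515.82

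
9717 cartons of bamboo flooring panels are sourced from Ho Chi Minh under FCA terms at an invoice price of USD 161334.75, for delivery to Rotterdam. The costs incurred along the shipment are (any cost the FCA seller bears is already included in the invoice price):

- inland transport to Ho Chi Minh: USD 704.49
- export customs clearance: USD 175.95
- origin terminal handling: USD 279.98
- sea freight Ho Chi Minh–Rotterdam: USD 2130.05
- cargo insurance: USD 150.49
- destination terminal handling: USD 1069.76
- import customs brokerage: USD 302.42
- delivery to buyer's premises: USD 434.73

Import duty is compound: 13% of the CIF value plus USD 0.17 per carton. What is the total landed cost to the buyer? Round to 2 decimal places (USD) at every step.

Total landed cost: USD 188660.46

FCA: the seller delivers export-cleared goods to the carrier; the buyer bears costs from that point.
Already in the invoice (seller's account under FCA): inland to port, export clearance — exclude.
CIF value = FCA price + origin terminal + freight + insurance = 161334.75 + 279.98 + 2130.05 + 150.49 = 163895.27
Ad valorem component: 163895.27 × 13% = 21306.39
Specific component: 9717 × 0.17 = 1651.89
Import duty = 21306.39 + 1651.89 = 22958.28
Buyer bears: origin terminal 279.98 + freight 2130.05 + insurance 150.49 + destination terminal 1069.76 + brokerage 302.42 + delivery 434.73 + duty 22958.28 = 27325.71
Landed cost = invoice 161334.75 + 27325.71 = 188660.46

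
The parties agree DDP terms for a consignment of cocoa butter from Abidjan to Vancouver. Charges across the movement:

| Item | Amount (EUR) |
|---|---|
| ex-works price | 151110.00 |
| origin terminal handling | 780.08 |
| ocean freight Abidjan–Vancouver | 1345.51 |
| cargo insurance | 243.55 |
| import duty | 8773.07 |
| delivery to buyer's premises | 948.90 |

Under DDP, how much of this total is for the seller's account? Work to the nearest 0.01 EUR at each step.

DDP: the seller bears all costs including import duty.
Seller's account: goods 151110.00 + origin terminal 780.08 + freight 1345.51 + insurance 243.55 + duty 8773.07 + delivery 948.90 = 163201.11
Buyer's account: 0.00

Seller's account: EUR 163201.11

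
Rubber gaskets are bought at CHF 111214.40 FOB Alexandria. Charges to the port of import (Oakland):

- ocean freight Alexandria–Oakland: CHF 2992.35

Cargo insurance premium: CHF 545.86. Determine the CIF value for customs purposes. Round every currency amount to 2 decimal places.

CIF value: CHF 114752.61

CIF = FOB price + freight + insurance
CIF = 111214.40 + 2992.35 + 545.86 = 114752.61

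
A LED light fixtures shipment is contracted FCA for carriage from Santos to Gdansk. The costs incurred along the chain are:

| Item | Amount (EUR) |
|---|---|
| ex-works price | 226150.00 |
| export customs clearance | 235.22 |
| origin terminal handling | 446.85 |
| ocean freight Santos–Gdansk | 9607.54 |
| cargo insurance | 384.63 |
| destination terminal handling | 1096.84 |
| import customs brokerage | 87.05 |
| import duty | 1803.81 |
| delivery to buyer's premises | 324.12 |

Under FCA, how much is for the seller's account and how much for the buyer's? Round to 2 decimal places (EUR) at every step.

Seller: EUR 226385.22; buyer: EUR 13750.84

FCA: the seller delivers export-cleared goods to the carrier; the buyer bears costs from that point.
Seller's account: goods 226150.00 + export clearance 235.22 = 226385.22
Buyer's account: origin terminal 446.85 + freight 9607.54 + insurance 384.63 + destination terminal 1096.84 + brokerage 87.05 + duty 1803.81 + delivery 324.12 = 13750.84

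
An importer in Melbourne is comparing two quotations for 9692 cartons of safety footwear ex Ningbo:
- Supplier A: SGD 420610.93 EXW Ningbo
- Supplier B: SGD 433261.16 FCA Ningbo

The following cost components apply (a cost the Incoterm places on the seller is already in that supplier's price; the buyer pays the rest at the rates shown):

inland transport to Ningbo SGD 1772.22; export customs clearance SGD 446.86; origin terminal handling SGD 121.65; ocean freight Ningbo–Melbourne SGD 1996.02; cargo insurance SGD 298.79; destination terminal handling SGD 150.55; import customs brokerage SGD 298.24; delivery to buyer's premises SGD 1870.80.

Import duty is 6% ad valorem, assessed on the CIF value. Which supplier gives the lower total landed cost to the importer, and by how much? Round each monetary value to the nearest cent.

Supplier A is cheaper by SGD 11057.02

Supplier A (EXW):
CIF value = EXW price + inland to port + export clearance + origin terminal + freight + insurance = 420610.93 + 1772.22 + 446.86 + 121.65 + 1996.02 + 298.79 = 425246.47
Import duty = 425246.47 × 6% = 25514.79
Buyer bears (A): 1772.22 + 446.86 + 121.65 + 1996.02 + 298.79 + 150.55 + 298.24 + 1870.80 = 6955.13
Landed cost (A) = invoice 420610.93 + 6955.13 + duty 25514.79 = 453080.85
Supplier B (FCA):
CIF value = FCA price + origin terminal + freight + insurance = 433261.16 + 121.65 + 1996.02 + 298.79 = 435677.62
Import duty = 435677.62 × 6% = 26140.66
Buyer bears (B): 121.65 + 1996.02 + 298.79 + 150.55 + 298.24 + 1870.80 = 4736.05
Landed cost (B) = invoice 433261.16 + 4736.05 + duty 26140.66 = 464137.87
Difference = |453080.85 − 464137.87| = 11057.02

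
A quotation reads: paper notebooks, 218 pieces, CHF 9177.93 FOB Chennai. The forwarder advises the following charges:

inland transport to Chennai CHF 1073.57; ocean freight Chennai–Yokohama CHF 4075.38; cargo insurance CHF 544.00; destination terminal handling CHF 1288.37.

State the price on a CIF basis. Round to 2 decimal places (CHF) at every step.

Not relevant to the conversion: inland to port — on the seller under both FOB and CIF; already in the FOB price and stays in the CIF price. destination terminal — on the buyer under both terms; not part of either seller's price.
From FOB to CIF, the seller additionally bears: freight, insurance.
CIF price = 9177.93 + 4075.38 + 544.00 = 13797.31

CIF price: CHF 13797.31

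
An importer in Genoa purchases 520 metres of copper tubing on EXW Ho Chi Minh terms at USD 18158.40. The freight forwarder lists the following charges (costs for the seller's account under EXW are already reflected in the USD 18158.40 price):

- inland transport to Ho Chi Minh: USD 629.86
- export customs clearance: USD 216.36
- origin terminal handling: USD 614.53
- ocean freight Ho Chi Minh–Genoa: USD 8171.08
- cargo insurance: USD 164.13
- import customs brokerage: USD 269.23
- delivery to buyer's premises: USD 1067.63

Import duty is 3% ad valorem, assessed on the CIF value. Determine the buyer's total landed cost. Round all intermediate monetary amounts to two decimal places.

EXW: the seller makes goods available at their premises; the buyer bears all onward costs.
CIF value = EXW price + inland to port + export clearance + origin terminal + freight + insurance = 18158.40 + 629.86 + 216.36 + 614.53 + 8171.08 + 164.13 = 27954.36
Import duty = 27954.36 × 3% = 838.63
Buyer bears: inland to port 629.86 + export clearance 216.36 + origin terminal 614.53 + freight 8171.08 + insurance 164.13 + brokerage 269.23 + delivery 1067.63 + duty 838.63 = 11971.45
Landed cost = invoice 18158.40 + 11971.45 = 30129.85

Total landed cost: USD 30129.85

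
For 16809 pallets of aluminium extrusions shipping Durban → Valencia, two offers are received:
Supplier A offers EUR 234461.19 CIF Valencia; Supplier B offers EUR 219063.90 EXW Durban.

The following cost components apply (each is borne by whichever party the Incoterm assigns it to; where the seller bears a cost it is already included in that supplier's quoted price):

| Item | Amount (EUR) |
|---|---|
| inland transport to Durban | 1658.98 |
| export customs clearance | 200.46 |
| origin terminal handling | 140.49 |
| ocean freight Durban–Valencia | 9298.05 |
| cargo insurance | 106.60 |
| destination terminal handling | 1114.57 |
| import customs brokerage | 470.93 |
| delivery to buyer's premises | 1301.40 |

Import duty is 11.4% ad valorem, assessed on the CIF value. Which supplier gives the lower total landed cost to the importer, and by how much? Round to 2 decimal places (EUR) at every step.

Supplier B is cheaper by EUR 4447.88

Supplier A (CIF):
The CIF price already equals the CIF value: 234461.19
Import duty = 234461.19 × 11.4% = 26728.58
Buyer bears (A): 1114.57 + 470.93 + 1301.40 = 2886.90
Landed cost (A) = invoice 234461.19 + 2886.90 + duty 26728.58 = 264076.67
Supplier B (EXW):
CIF value = EXW price + inland to port + export clearance + origin terminal + freight + insurance = 219063.90 + 1658.98 + 200.46 + 140.49 + 9298.05 + 106.60 = 230468.48
Import duty = 230468.48 × 11.4% = 26273.41
Buyer bears (B): 1658.98 + 200.46 + 140.49 + 9298.05 + 106.60 + 1114.57 + 470.93 + 1301.40 = 14291.48
Landed cost (B) = invoice 219063.90 + 14291.48 + duty 26273.41 = 259628.79
Difference = |264076.67 − 259628.79| = 4447.88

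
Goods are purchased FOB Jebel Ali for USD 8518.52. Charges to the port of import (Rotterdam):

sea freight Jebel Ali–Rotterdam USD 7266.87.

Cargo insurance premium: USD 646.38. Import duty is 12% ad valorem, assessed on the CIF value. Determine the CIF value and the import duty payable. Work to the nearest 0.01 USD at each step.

CIF = FOB price + freight + insurance
CIF = 8518.52 + 7266.87 + 646.38 = 16431.77
Import duty = 16431.77 × 12% = 1971.81

CIF value: USD 16431.77; import duty: USD 1971.81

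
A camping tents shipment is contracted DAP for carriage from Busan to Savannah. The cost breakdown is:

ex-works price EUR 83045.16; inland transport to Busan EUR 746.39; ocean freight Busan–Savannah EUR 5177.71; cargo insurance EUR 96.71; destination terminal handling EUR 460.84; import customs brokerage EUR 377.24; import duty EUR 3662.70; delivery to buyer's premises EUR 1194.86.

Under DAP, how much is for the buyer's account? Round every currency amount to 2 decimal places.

Buyer's account: EUR 4039.94

DAP: the seller bears all costs to the named destination except import duty and clearance.
Seller's account: goods 83045.16 + inland to port 746.39 + freight 5177.71 + insurance 96.71 + destination terminal 460.84 + delivery 1194.86 = 90721.67
Buyer's account: brokerage 377.24 + duty 3662.70 = 4039.94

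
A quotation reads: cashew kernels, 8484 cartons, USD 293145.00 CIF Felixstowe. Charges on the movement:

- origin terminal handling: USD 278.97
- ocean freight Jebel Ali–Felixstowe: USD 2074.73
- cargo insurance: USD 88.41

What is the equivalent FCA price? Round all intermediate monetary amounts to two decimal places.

From CIF to FCA, the seller no longer bears: origin terminal, freight, insurance.
FCA price = 293145.00 − 278.97 − 2074.73 − 88.41 = 290702.89

FCA price: USD 290702.89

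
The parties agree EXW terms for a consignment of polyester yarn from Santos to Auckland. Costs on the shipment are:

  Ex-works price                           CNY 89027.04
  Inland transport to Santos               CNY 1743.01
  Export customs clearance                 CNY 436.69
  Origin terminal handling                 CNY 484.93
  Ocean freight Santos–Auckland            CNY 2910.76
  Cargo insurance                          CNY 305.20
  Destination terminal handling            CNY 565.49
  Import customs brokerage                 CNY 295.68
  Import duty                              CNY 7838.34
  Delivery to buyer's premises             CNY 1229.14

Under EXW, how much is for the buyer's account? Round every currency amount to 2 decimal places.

Buyer's account: CNY 15809.24

EXW: the seller makes goods available at their premises; the buyer bears all onward costs.
Seller's account: goods 89027.04 = 89027.04
Buyer's account: inland to port 1743.01 + export clearance 436.69 + origin terminal 484.93 + freight 2910.76 + insurance 305.20 + destination terminal 565.49 + brokerage 295.68 + duty 7838.34 + delivery 1229.14 = 15809.24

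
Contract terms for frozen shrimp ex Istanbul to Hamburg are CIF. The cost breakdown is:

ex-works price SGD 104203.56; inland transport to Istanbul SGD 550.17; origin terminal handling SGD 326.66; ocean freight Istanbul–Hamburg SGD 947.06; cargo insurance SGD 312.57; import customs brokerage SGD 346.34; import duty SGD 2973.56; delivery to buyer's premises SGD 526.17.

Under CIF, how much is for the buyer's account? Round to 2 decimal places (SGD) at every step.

CIF: the seller pays costs through ocean freight and marine insurance to the destination port.
Seller's account: goods 104203.56 + inland to port 550.17 + origin terminal 326.66 + freight 947.06 + insurance 312.57 = 106340.02
Buyer's account: brokerage 346.34 + duty 2973.56 + delivery 526.17 = 3846.07

Buyer's account: SGD 3846.07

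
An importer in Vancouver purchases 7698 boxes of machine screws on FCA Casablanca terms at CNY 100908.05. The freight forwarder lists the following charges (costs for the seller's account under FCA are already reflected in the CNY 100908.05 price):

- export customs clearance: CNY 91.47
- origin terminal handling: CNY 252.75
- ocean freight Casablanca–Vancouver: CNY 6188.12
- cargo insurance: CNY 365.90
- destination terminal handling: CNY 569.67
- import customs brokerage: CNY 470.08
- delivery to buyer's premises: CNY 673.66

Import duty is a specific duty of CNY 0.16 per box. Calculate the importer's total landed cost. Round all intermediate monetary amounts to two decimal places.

Total landed cost: CNY 110659.91

FCA: the seller delivers export-cleared goods to the carrier; the buyer bears costs from that point.
Already in the invoice (seller's account under FCA): export clearance — exclude.
CIF value = FCA price + origin terminal + freight + insurance = 100908.05 + 252.75 + 6188.12 + 365.90 = 107714.82
Import duty = 7698 × 0.16 = 1231.68
Buyer bears: origin terminal 252.75 + freight 6188.12 + insurance 365.90 + destination terminal 569.67 + brokerage 470.08 + delivery 673.66 + duty 1231.68 = 9751.86
Landed cost = invoice 100908.05 + 9751.86 = 110659.91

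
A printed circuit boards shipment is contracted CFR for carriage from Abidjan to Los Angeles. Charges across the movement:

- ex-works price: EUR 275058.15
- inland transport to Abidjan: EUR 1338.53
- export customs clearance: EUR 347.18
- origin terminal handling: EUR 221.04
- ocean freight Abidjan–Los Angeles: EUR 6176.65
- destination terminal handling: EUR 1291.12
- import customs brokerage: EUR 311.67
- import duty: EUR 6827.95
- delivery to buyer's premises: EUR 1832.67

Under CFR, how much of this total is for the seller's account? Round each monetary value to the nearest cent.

CFR: the seller pays costs through ocean freight to the destination port, but not insurance.
Seller's account: goods 275058.15 + inland to port 1338.53 + export clearance 347.18 + origin terminal 221.04 + freight 6176.65 = 283141.55
Buyer's account: destination terminal 1291.12 + brokerage 311.67 + duty 6827.95 + delivery 1832.67 = 10263.41

Seller's account: EUR 283141.55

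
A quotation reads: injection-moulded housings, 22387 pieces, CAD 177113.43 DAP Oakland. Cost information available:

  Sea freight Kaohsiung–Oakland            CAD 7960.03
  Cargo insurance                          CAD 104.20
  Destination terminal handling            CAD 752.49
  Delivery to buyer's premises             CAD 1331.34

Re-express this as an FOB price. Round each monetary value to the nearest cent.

From DAP to FOB, the seller no longer bears: freight, insurance, destination terminal, delivery.
FOB price = 177113.43 − 7960.03 − 104.20 − 752.49 − 1331.34 = 166965.37

FOB price: CAD 166965.37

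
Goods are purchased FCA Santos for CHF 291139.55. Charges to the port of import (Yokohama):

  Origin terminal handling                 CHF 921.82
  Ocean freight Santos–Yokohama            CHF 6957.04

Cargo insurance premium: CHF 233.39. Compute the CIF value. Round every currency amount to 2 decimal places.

CIF = FCA price + pre-shipment costs + freight + insurance
CIF = 291139.55 + 921.82 + 6957.04 + 233.39 = 299251.80

CIF value: CHF 299251.80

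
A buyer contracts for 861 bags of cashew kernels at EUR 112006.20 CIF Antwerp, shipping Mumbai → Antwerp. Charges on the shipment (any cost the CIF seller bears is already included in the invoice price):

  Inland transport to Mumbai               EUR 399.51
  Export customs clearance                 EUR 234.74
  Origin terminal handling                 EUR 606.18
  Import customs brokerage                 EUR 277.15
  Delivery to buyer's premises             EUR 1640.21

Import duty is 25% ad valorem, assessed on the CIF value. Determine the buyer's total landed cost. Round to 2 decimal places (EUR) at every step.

Total landed cost: EUR 141925.11

CIF: the seller pays costs through ocean freight and marine insurance to the destination port.
Already in the invoice (seller's account under CIF): inland to port, export clearance, origin terminal — exclude.
The CIF price already equals the CIF value: 112006.20
Import duty = 112006.20 × 25% = 28001.55
Buyer bears: brokerage 277.15 + delivery 1640.21 + duty 28001.55 = 29918.91
Landed cost = invoice 112006.20 + 29918.91 = 141925.11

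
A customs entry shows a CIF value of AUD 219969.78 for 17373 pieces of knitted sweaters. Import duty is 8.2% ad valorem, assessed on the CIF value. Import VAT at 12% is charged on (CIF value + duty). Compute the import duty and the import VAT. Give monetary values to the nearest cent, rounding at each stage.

Import duty = 219969.78 × 8.2% = 18037.52
VAT base = CIF + duty = 219969.78 + 18037.52 = 238007.30
Import VAT = 238007.30 × 12% = 28560.88

Import duty: AUD 18037.52; import VAT: AUD 28560.88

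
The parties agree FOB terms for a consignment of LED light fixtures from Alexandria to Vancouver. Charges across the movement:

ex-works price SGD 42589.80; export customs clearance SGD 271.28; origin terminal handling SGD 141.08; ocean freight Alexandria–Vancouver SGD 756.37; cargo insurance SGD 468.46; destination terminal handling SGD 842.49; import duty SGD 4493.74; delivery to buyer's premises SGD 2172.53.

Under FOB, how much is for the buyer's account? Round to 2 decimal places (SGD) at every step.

Buyer's account: SGD 8733.59

FOB: the seller bears costs until goods are on board at the origin port; the buyer bears freight, insurance and all costs thereafter.
Seller's account: goods 42589.80 + export clearance 271.28 + origin terminal 141.08 = 43002.16
Buyer's account: freight 756.37 + insurance 468.46 + destination terminal 842.49 + duty 4493.74 + delivery 2172.53 = 8733.59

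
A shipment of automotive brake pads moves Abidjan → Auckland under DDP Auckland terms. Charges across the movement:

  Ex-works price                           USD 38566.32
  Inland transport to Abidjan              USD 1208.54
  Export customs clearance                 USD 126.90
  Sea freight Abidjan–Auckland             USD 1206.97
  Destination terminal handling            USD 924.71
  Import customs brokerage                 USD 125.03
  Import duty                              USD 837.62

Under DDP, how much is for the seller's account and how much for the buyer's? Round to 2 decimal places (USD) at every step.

DDP: the seller bears all costs including import duty.
Seller's account: goods 38566.32 + inland to port 1208.54 + export clearance 126.90 + freight 1206.97 + destination terminal 924.71 + brokerage 125.03 + duty 837.62 = 42996.09
Buyer's account: 0.00

Seller: USD 42996.09; buyer: USD 0.00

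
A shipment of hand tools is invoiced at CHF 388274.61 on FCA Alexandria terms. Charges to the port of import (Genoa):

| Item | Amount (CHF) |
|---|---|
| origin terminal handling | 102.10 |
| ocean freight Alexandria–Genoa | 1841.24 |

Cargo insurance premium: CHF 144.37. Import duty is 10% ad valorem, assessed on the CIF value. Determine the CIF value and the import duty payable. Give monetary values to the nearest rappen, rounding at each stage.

CIF value: CHF 390362.32; import duty: CHF 39036.23

CIF = FCA price + pre-shipment costs + freight + insurance
CIF = 388274.61 + 102.10 + 1841.24 + 144.37 = 390362.32
Import duty = 390362.32 × 10% = 39036.23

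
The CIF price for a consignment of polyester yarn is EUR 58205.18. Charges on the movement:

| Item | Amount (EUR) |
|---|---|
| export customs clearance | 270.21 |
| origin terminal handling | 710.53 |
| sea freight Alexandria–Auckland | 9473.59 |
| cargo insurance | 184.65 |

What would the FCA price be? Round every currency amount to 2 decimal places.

FCA price: EUR 47836.41

Not relevant to the conversion: export clearance — on the seller under both CIF and FCA; already in the CIF price and stays in the FCA price.
From CIF to FCA, the seller no longer bears: origin terminal, freight, insurance.
FCA price = 58205.18 − 710.53 − 9473.59 − 184.65 = 47836.41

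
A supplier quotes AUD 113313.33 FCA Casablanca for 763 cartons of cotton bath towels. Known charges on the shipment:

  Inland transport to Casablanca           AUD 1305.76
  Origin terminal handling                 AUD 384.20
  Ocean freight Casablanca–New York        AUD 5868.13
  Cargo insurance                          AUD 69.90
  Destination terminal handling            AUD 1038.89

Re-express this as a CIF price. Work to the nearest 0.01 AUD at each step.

Not relevant to the conversion: inland to port — on the seller under both FCA and CIF; already in the FCA price and stays in the CIF price. destination terminal — on the buyer under both terms; not part of either seller's price.
From FCA to CIF, the seller additionally bears: origin terminal, freight, insurance.
CIF price = 113313.33 + 384.20 + 5868.13 + 69.90 = 119635.56

CIF price: AUD 119635.56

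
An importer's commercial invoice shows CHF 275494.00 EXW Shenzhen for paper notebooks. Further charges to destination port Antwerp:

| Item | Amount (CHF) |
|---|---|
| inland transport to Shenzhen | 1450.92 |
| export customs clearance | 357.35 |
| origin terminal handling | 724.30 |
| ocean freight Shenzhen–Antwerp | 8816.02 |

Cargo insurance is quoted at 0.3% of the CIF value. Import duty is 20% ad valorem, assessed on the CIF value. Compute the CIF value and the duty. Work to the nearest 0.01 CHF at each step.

Let C be the CIF value. C = EXW price + pre-shipment costs + freight + 0.3% × C
C − 0.3% × C = 275494.00 + 1450.92 + 357.35 + 724.30 + 8816.02
0.997 × C = 286842.59
C = 286842.59 / 0.997 = 287705.71
Insurance premium = 0.3% × 287705.71 = 863.12
Import duty = 287705.71 × 20% = 57541.14

CIF value: CHF 287705.71; import duty: CHF 57541.14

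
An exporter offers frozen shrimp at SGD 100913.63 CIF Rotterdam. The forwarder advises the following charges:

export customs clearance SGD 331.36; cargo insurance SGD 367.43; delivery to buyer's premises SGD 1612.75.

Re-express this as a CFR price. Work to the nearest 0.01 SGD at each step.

Not relevant to the conversion: export clearance — on the seller under both CIF and CFR; already in the CIF price and stays in the CFR price. delivery — on the buyer under both terms; not part of either seller's price.
From CIF to CFR, the seller no longer bears: insurance.
CFR price = 100913.63 − 367.43 = 100546.20

CFR price: SGD 100546.20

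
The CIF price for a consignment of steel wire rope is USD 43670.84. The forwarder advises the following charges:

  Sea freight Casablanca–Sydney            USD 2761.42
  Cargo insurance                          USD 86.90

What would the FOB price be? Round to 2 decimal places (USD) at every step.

FOB price: USD 40822.52

From CIF to FOB, the seller no longer bears: freight, insurance.
FOB price = 43670.84 − 2761.42 − 86.90 = 40822.52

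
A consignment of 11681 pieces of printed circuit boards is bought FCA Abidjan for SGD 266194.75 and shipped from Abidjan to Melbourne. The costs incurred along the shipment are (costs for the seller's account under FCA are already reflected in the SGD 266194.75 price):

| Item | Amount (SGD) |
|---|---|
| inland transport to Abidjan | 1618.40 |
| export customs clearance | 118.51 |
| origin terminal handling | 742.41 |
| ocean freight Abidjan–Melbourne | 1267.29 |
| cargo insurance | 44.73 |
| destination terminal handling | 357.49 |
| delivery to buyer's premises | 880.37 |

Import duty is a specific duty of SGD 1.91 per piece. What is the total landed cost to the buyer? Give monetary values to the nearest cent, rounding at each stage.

Total landed cost: SGD 291797.75

FCA: the seller delivers export-cleared goods to the carrier; the buyer bears costs from that point.
Already in the invoice (seller's account under FCA): inland to port, export clearance — exclude.
CIF value = FCA price + origin terminal + freight + insurance = 266194.75 + 742.41 + 1267.29 + 44.73 = 268249.18
Import duty = 11681 × 1.91 = 22310.71
Buyer bears: origin terminal 742.41 + freight 1267.29 + insurance 44.73 + destination terminal 357.49 + delivery 880.37 + duty 22310.71 = 25603.00
Landed cost = invoice 266194.75 + 25603.00 = 291797.75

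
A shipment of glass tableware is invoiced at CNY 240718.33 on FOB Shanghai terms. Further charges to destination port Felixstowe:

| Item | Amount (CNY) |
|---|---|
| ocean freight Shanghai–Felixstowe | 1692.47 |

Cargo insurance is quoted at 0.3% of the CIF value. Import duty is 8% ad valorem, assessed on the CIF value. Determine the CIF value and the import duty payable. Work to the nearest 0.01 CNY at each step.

Let C be the CIF value. C = FOB price + freight + 0.3% × C
C − 0.3% × C = 240718.33 + 1692.47
0.997 × C = 242410.80
C = 242410.80 / 0.997 = 243140.22
Insurance premium = 0.3% × 243140.22 = 729.42
Import duty = 243140.22 × 8% = 19451.22

CIF value: CNY 243140.22; import duty: CNY 19451.22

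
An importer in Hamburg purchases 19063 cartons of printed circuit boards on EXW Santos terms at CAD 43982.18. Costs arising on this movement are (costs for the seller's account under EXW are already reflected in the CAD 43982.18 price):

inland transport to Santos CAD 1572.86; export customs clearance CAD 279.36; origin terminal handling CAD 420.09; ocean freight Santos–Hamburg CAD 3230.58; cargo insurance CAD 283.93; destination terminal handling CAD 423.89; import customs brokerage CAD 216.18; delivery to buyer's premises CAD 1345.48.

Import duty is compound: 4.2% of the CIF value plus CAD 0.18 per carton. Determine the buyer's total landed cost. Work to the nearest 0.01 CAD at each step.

Total landed cost: CAD 57276.19

EXW: the seller makes goods available at their premises; the buyer bears all onward costs.
CIF value = EXW price + inland to port + export clearance + origin terminal + freight + insurance = 43982.18 + 1572.86 + 279.36 + 420.09 + 3230.58 + 283.93 = 49769.00
Ad valorem component: 49769.00 × 4.2% = 2090.30
Specific component: 19063 × 0.18 = 3431.34
Import duty = 2090.30 + 3431.34 = 5521.64
Buyer bears: inland to port 1572.86 + export clearance 279.36 + origin terminal 420.09 + freight 3230.58 + insurance 283.93 + destination terminal 423.89 + brokerage 216.18 + delivery 1345.48 + duty 5521.64 = 13294.01
Landed cost = invoice 43982.18 + 13294.01 = 57276.19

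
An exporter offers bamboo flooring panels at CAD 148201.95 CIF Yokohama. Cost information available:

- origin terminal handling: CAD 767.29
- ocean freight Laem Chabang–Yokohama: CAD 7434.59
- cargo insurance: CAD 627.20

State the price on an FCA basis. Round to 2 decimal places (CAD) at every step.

From CIF to FCA, the seller no longer bears: origin terminal, freight, insurance.
FCA price = 148201.95 − 767.29 − 7434.59 − 627.20 = 139372.87

FCA price: CAD 139372.87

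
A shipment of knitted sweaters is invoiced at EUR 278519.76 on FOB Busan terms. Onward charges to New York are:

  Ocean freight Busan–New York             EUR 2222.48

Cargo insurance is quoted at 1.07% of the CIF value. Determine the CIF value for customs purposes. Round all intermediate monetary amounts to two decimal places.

Let C be the CIF value. C = FOB price + freight + 1.07% × C
C − 1.07% × C = 278519.76 + 2222.48
0.9893 × C = 280742.24
C = 280742.24 / 0.9893 = 283778.67
Insurance premium = 1.07% × 283778.67 = 3036.43

CIF value: EUR 283778.67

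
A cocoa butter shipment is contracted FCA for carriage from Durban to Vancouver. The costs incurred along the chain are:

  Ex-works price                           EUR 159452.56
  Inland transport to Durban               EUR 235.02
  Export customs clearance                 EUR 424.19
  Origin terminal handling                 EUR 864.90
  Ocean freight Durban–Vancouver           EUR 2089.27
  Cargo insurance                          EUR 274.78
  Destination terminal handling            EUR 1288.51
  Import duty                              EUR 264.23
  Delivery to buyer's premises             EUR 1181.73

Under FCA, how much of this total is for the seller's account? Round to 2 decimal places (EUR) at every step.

Seller's account: EUR 160111.77

FCA: the seller delivers export-cleared goods to the carrier; the buyer bears costs from that point.
Seller's account: goods 159452.56 + inland to port 235.02 + export clearance 424.19 = 160111.77
Buyer's account: origin terminal 864.90 + freight 2089.27 + insurance 274.78 + destination terminal 1288.51 + duty 264.23 + delivery 1181.73 = 5963.42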